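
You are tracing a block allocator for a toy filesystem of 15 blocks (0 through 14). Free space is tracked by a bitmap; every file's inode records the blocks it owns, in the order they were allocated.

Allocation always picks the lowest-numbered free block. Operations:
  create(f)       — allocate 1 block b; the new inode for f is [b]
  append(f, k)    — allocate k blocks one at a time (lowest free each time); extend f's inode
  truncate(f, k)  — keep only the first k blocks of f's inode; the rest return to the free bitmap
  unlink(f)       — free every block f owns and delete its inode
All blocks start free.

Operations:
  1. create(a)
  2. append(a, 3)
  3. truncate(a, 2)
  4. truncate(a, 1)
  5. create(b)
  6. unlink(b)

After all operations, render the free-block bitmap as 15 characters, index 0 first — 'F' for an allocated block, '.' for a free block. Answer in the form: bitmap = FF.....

bitmap = F..............

after create(a) → a:[0]  free=[F..............]
after append(a, 3) → a:[0, 1, 2, 3]  free=[FFFF...........]
after truncate(a, 2) → a:[0, 1]  free=[FF.............]
after truncate(a, 1) → a:[0]  free=[F..............]
after create(b) → a:[0], b:[1]  free=[FF.............]
after unlink(b) → a:[0]  free=[F..............]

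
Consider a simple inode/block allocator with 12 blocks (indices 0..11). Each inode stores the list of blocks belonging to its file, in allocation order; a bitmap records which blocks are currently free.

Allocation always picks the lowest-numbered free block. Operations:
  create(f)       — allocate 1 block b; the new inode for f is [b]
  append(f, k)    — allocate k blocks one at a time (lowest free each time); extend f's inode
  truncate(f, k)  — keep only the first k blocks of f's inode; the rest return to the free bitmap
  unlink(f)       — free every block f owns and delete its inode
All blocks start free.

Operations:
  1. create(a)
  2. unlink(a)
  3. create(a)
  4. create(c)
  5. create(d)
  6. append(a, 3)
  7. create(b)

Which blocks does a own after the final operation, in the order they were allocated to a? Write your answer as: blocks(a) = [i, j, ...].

blocks(a) = [0, 3, 4, 5]

create(a): bitmap=F........... | a=[0]
unlink(a): bitmap=............ | 
create(a): bitmap=F........... | a=[0]
create(c): bitmap=FF.......... | a=[0] c=[1]
create(d): bitmap=FFF......... | a=[0] c=[1] d=[2]
append(a, 3): bitmap=FFFFFF...... | a=[0, 3, 4, 5] c=[1] d=[2]
create(b): bitmap=FFFFFFF..... | a=[0, 3, 4, 5] b=[6] c=[1] d=[2]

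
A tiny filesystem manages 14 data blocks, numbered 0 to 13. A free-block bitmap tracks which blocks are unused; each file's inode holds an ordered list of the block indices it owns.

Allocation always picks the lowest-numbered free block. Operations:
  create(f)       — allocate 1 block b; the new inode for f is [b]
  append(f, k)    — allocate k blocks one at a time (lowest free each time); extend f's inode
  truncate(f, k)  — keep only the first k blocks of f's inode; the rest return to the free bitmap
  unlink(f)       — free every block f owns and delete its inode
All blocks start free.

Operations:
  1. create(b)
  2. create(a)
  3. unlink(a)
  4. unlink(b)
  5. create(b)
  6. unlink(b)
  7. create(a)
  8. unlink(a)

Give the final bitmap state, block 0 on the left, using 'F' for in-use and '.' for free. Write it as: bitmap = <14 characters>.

bitmap = ..............

  1. create(b)  ⇒  F.............  {b→[0]}
  2. create(a)  ⇒  FF............  {a→[1]; b→[0]}
  3. unlink(a)  ⇒  F.............  {b→[0]}
  4. unlink(b)  ⇒  ..............  {}
  5. create(b)  ⇒  F.............  {b→[0]}
  6. unlink(b)  ⇒  ..............  {}
  7. create(a)  ⇒  F.............  {a→[0]}
  8. unlink(a)  ⇒  ..............  {}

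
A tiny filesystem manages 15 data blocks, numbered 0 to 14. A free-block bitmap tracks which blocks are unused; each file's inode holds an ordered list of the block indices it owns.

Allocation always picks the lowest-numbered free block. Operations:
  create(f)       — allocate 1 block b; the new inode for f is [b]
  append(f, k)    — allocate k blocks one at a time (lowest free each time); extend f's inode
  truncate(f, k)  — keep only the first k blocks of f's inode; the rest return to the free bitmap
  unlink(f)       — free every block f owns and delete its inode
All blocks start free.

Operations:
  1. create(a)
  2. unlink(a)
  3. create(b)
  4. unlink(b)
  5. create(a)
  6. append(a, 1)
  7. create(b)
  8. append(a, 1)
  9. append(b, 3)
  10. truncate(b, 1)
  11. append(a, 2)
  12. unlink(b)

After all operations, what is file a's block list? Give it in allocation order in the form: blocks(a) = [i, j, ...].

create(a): bitmap=F.............. | a=[0]
unlink(a): bitmap=............... | 
create(b): bitmap=F.............. | b=[0]
unlink(b): bitmap=............... | 
create(a): bitmap=F.............. | a=[0]
append(a, 1): bitmap=FF............. | a=[0, 1]
create(b): bitmap=FFF............ | a=[0, 1] b=[2]
append(a, 1): bitmap=FFFF........... | a=[0, 1, 3] b=[2]
append(b, 3): bitmap=FFFFFFF........ | a=[0, 1, 3] b=[2, 4, 5, 6]
truncate(b, 1): bitmap=FFFF........... | a=[0, 1, 3] b=[2]
append(a, 2): bitmap=FFFFFF......... | a=[0, 1, 3, 4, 5] b=[2]
unlink(b): bitmap=FF.FFF......... | a=[0, 1, 3, 4, 5]

blocks(a) = [0, 1, 3, 4, 5]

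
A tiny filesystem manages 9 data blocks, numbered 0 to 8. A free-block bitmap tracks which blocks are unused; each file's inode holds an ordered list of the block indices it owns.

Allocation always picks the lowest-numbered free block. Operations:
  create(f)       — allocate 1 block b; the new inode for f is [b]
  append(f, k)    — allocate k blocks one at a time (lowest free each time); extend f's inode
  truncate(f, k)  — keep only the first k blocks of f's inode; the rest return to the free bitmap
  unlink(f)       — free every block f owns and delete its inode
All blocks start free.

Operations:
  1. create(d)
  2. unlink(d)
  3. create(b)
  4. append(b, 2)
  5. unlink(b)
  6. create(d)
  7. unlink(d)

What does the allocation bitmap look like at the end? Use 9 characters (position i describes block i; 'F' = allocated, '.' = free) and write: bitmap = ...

bitmap = .........

create(d): bitmap=F........ | d=[0]
unlink(d): bitmap=......... | 
create(b): bitmap=F........ | b=[0]
append(b, 2): bitmap=FFF...... | b=[0, 1, 2]
unlink(b): bitmap=......... | 
create(d): bitmap=F........ | d=[0]
unlink(d): bitmap=......... | 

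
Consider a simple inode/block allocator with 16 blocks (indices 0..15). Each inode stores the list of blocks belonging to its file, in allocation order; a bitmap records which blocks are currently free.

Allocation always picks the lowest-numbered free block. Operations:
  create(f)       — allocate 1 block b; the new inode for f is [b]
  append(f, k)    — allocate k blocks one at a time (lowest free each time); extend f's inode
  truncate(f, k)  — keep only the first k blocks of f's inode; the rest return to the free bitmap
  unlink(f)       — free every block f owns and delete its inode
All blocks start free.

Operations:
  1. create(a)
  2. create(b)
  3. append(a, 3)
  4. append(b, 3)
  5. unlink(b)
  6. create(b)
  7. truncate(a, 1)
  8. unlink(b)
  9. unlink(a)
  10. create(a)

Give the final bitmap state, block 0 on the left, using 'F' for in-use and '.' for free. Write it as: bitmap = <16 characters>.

[1] create(a) — a=0 (map F...............)
[2] create(b) — a=0 b=1 (map FF..............)
[3] append(a, 3) — a=0,2,3,4 b=1 (map FFFFF...........)
[4] append(b, 3) — a=0,2,3,4 b=1,5,6,7 (map FFFFFFFF........)
[5] unlink(b) — a=0,2,3,4 (map F.FFF...........)
[6] create(b) — a=0,2,3,4 b=1 (map FFFFF...........)
[7] truncate(a, 1) — a=0 b=1 (map FF..............)
[8] unlink(b) — a=0 (map F...............)
[9] unlink(a) —  (map ................)
[10] create(a) — a=0 (map F...............)

bitmap = F...............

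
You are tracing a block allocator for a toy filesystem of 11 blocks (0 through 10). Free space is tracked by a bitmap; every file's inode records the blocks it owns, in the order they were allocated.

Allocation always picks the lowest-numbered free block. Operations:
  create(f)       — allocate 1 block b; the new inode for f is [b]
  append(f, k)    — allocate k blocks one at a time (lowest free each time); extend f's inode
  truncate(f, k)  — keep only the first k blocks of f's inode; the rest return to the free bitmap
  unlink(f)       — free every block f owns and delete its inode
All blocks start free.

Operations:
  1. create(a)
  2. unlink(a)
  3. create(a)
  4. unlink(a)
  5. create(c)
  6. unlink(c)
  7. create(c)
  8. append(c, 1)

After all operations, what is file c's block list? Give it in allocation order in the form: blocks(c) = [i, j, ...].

blocks(c) = [0, 1]

  1. create(a)  ⇒  F..........  {a→[0]}
  2. unlink(a)  ⇒  ...........  {}
  3. create(a)  ⇒  F..........  {a→[0]}
  4. unlink(a)  ⇒  ...........  {}
  5. create(c)  ⇒  F..........  {c→[0]}
  6. unlink(c)  ⇒  ...........  {}
  7. create(c)  ⇒  F..........  {c→[0]}
  8. append(c, 1)  ⇒  FF.........  {c→[0, 1]}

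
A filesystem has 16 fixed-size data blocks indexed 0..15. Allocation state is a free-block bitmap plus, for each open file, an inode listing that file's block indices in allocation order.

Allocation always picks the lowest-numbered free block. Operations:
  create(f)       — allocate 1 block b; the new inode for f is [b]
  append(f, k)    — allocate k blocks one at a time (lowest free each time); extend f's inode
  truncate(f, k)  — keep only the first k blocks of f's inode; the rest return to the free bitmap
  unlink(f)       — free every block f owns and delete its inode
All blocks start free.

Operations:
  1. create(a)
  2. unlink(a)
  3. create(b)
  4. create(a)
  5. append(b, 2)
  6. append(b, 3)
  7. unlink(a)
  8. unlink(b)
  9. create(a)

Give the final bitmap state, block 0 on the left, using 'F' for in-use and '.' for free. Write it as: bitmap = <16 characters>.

create(a): bitmap=F............... | a=[0]
unlink(a): bitmap=................ | 
create(b): bitmap=F............... | b=[0]
create(a): bitmap=FF.............. | a=[1] b=[0]
append(b, 2): bitmap=FFFF............ | a=[1] b=[0, 2, 3]
append(b, 3): bitmap=FFFFFFF......... | a=[1] b=[0, 2, 3, 4, 5, 6]
unlink(a): bitmap=F.FFFFF......... | b=[0, 2, 3, 4, 5, 6]
unlink(b): bitmap=................ | 
create(a): bitmap=F............... | a=[0]

bitmap = F...............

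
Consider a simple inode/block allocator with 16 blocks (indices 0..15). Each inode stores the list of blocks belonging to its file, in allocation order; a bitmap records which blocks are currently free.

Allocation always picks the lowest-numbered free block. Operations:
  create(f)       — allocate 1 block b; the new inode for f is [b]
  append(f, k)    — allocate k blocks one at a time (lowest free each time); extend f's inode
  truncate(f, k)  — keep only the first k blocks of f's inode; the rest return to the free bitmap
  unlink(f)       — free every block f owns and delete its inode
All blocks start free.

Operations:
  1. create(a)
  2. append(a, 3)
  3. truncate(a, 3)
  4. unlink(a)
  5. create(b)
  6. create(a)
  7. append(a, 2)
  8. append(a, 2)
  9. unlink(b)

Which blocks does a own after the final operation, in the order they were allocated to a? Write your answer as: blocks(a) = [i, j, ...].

create(a): bitmap=F............... | a=[0]
append(a, 3): bitmap=FFFF............ | a=[0, 1, 2, 3]
truncate(a, 3): bitmap=FFF............. | a=[0, 1, 2]
unlink(a): bitmap=................ | 
create(b): bitmap=F............... | b=[0]
create(a): bitmap=FF.............. | a=[1] b=[0]
append(a, 2): bitmap=FFFF............ | a=[1, 2, 3] b=[0]
append(a, 2): bitmap=FFFFFF.......... | a=[1, 2, 3, 4, 5] b=[0]
unlink(b): bitmap=.FFFFF.......... | a=[1, 2, 3, 4, 5]

blocks(a) = [1, 2, 3, 4, 5]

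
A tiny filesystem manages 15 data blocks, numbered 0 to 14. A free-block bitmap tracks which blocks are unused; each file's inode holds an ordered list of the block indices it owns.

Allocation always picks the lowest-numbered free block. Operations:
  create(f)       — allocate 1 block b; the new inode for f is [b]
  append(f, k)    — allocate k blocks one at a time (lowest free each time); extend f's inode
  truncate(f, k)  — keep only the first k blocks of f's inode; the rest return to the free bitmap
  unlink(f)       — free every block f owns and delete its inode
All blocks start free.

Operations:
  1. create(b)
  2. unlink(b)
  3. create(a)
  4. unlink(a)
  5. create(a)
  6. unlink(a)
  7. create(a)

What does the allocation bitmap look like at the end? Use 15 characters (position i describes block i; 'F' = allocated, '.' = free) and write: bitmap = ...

bitmap = F..............

[1] create(b) — b=0 (map F..............)
[2] unlink(b) —  (map ...............)
[3] create(a) — a=0 (map F..............)
[4] unlink(a) —  (map ...............)
[5] create(a) — a=0 (map F..............)
[6] unlink(a) —  (map ...............)
[7] create(a) — a=0 (map F..............)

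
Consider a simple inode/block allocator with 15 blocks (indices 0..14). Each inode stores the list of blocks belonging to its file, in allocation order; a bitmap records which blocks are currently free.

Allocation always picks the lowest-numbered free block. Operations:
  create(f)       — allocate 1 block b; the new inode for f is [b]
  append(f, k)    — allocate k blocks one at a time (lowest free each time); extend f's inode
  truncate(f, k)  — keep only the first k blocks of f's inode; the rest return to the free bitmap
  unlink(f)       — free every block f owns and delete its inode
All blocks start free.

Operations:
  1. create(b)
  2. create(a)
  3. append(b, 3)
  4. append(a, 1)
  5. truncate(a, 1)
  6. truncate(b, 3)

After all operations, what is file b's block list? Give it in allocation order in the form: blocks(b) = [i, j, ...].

after create(b) → b:[0]  free=[F..............]
after create(a) → a:[1], b:[0]  free=[FF.............]
after append(b, 3) → a:[1], b:[0, 2, 3, 4]  free=[FFFFF..........]
after append(a, 1) → a:[1, 5], b:[0, 2, 3, 4]  free=[FFFFFF.........]
after truncate(a, 1) → a:[1], b:[0, 2, 3, 4]  free=[FFFFF..........]
after truncate(b, 3) → a:[1], b:[0, 2, 3]  free=[FFFF...........]

blocks(b) = [0, 2, 3]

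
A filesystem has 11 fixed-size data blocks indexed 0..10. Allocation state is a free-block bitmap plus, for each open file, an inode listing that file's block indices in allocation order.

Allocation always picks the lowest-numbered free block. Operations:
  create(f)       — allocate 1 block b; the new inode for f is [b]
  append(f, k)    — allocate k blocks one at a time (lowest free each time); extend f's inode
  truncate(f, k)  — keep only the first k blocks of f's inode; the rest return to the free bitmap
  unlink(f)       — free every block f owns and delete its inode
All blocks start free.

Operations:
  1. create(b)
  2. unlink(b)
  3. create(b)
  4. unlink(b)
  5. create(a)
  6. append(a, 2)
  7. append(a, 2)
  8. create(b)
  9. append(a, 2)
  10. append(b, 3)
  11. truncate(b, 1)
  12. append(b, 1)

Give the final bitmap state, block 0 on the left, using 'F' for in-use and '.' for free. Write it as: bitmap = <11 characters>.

[1] create(b) — b=0 (map F..........)
[2] unlink(b) —  (map ...........)
[3] create(b) — b=0 (map F..........)
[4] unlink(b) —  (map ...........)
[5] create(a) — a=0 (map F..........)
[6] append(a, 2) — a=0,1,2 (map FFF........)
[7] append(a, 2) — a=0,1,2,3,4 (map FFFFF......)
[8] create(b) — a=0,1,2,3,4 b=5 (map FFFFFF.....)
[9] append(a, 2) — a=0,1,2,3,4,6,7 b=5 (map FFFFFFFF...)
[10] append(b, 3) — a=0,1,2,3,4,6,7 b=5,8,9,10 (map FFFFFFFFFFF)
[11] truncate(b, 1) — a=0,1,2,3,4,6,7 b=5 (map FFFFFFFF...)
[12] append(b, 1) — a=0,1,2,3,4,6,7 b=5,8 (map FFFFFFFFF..)

bitmap = FFFFFFFFF..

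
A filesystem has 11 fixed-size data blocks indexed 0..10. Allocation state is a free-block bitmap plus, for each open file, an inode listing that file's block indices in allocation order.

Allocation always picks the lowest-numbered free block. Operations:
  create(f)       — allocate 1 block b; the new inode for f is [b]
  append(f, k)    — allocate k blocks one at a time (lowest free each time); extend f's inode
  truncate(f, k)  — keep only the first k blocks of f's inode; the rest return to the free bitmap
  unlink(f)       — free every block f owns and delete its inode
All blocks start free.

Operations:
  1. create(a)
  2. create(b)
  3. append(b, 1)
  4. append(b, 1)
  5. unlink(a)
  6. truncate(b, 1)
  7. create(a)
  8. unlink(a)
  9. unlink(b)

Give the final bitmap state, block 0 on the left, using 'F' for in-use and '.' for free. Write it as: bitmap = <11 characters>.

  1. create(a)  ⇒  F..........  {a→[0]}
  2. create(b)  ⇒  FF.........  {a→[0]; b→[1]}
  3. append(b, 1)  ⇒  FFF........  {a→[0]; b→[1, 2]}
  4. append(b, 1)  ⇒  FFFF.......  {a→[0]; b→[1, 2, 3]}
  5. unlink(a)  ⇒  .FFF.......  {b→[1, 2, 3]}
  6. truncate(b, 1)  ⇒  .F.........  {b→[1]}
  7. create(a)  ⇒  FF.........  {a→[0]; b→[1]}
  8. unlink(a)  ⇒  .F.........  {b→[1]}
  9. unlink(b)  ⇒  ...........  {}

bitmap = ...........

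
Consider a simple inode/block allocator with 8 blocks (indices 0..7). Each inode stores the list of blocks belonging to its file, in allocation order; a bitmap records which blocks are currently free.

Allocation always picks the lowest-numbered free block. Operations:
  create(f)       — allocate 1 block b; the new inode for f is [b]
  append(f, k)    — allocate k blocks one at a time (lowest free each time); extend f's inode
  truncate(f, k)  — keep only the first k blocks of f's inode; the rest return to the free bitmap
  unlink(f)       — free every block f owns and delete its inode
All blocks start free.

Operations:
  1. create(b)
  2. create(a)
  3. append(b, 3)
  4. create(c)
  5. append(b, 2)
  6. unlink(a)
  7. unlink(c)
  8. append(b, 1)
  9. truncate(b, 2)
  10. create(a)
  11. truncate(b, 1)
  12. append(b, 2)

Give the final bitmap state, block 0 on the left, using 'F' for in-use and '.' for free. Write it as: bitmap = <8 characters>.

bitmap = FFFF....

create(b): bitmap=F....... | b=[0]
create(a): bitmap=FF...... | a=[1] b=[0]
append(b, 3): bitmap=FFFFF... | a=[1] b=[0, 2, 3, 4]
create(c): bitmap=FFFFFF.. | a=[1] b=[0, 2, 3, 4] c=[5]
append(b, 2): bitmap=FFFFFFFF | a=[1] b=[0, 2, 3, 4, 6, 7] c=[5]
unlink(a): bitmap=F.FFFFFF | b=[0, 2, 3, 4, 6, 7] c=[5]
unlink(c): bitmap=F.FFF.FF | b=[0, 2, 3, 4, 6, 7]
append(b, 1): bitmap=FFFFF.FF | b=[0, 2, 3, 4, 6, 7, 1]
truncate(b, 2): bitmap=F.F..... | b=[0, 2]
create(a): bitmap=FFF..... | a=[1] b=[0, 2]
truncate(b, 1): bitmap=FF...... | a=[1] b=[0]
append(b, 2): bitmap=FFFF.... | a=[1] b=[0, 2, 3]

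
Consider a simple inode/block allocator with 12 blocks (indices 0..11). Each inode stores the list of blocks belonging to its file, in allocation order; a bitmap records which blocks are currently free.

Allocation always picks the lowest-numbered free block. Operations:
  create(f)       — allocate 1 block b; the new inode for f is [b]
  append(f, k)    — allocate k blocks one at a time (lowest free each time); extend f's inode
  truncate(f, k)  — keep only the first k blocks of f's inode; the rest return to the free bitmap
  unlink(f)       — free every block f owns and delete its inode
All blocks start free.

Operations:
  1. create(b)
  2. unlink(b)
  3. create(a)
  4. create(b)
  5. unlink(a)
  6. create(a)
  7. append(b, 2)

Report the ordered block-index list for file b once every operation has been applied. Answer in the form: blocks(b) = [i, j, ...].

blocks(b) = [1, 2, 3]

create(b): bitmap=F........... | b=[0]
unlink(b): bitmap=............ | 
create(a): bitmap=F........... | a=[0]
create(b): bitmap=FF.......... | a=[0] b=[1]
unlink(a): bitmap=.F.......... | b=[1]
create(a): bitmap=FF.......... | a=[0] b=[1]
append(b, 2): bitmap=FFFF........ | a=[0] b=[1, 2, 3]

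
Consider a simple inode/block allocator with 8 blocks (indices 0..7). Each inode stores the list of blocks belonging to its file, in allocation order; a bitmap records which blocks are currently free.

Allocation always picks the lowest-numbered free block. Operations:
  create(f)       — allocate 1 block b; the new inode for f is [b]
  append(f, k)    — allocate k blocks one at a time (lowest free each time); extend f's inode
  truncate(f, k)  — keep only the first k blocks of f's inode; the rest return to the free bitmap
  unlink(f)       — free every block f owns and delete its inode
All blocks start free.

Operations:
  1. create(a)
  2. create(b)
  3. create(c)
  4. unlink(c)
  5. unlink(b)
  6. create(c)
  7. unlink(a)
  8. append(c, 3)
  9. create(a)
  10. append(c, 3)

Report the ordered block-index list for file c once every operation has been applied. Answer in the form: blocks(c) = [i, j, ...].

create(a): bitmap=F....... | a=[0]
create(b): bitmap=FF...... | a=[0] b=[1]
create(c): bitmap=FFF..... | a=[0] b=[1] c=[2]
unlink(c): bitmap=FF...... | a=[0] b=[1]
unlink(b): bitmap=F....... | a=[0]
create(c): bitmap=FF...... | a=[0] c=[1]
unlink(a): bitmap=.F...... | c=[1]
append(c, 3): bitmap=FFFF.... | c=[1, 0, 2, 3]
create(a): bitmap=FFFFF... | a=[4] c=[1, 0, 2, 3]
append(c, 3): bitmap=FFFFFFFF | a=[4] c=[1, 0, 2, 3, 5, 6, 7]

blocks(c) = [1, 0, 2, 3, 5, 6, 7]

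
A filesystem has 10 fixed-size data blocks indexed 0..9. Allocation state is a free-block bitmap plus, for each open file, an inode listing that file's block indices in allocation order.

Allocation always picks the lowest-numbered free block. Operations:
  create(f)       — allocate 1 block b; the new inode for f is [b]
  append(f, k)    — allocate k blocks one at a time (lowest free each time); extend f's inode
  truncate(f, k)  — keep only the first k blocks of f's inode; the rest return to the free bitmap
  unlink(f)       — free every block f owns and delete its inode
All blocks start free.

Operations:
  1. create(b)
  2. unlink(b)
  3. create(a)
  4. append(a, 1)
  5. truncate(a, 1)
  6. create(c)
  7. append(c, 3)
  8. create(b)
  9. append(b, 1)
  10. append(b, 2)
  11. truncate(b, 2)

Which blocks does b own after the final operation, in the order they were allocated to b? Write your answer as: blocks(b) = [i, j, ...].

create(b): bitmap=F......... | b=[0]
unlink(b): bitmap=.......... | 
create(a): bitmap=F......... | a=[0]
append(a, 1): bitmap=FF........ | a=[0, 1]
truncate(a, 1): bitmap=F......... | a=[0]
create(c): bitmap=FF........ | a=[0] c=[1]
append(c, 3): bitmap=FFFFF..... | a=[0] c=[1, 2, 3, 4]
create(b): bitmap=FFFFFF.... | a=[0] b=[5] c=[1, 2, 3, 4]
append(b, 1): bitmap=FFFFFFF... | a=[0] b=[5, 6] c=[1, 2, 3, 4]
append(b, 2): bitmap=FFFFFFFFF. | a=[0] b=[5, 6, 7, 8] c=[1, 2, 3, 4]
truncate(b, 2): bitmap=FFFFFFF... | a=[0] b=[5, 6] c=[1, 2, 3, 4]

blocks(b) = [5, 6]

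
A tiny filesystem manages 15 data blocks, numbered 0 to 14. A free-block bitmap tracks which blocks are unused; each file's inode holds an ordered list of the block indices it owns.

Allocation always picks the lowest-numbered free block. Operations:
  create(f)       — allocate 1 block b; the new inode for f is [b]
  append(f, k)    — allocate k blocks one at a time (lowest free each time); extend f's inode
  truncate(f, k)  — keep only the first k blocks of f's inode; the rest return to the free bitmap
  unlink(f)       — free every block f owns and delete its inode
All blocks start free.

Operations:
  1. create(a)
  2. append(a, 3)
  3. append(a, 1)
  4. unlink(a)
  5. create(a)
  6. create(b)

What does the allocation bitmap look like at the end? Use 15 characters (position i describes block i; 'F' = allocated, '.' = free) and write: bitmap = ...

[1] create(a) — a=0 (map F..............)
[2] append(a, 3) — a=0,1,2,3 (map FFFF...........)
[3] append(a, 1) — a=0,1,2,3,4 (map FFFFF..........)
[4] unlink(a) —  (map ...............)
[5] create(a) — a=0 (map F..............)
[6] create(b) — a=0 b=1 (map FF.............)

bitmap = FF.............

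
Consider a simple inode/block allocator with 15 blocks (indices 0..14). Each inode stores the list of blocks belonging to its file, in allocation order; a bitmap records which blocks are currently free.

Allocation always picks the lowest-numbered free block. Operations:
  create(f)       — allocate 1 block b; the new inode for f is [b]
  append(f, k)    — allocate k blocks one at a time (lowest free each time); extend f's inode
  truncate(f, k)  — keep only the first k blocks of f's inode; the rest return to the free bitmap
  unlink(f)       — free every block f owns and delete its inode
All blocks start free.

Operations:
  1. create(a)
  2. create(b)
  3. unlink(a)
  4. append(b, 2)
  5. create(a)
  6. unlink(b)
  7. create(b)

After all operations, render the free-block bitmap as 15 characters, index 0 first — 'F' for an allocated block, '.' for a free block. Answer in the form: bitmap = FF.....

create(a): bitmap=F.............. | a=[0]
create(b): bitmap=FF............. | a=[0] b=[1]
unlink(a): bitmap=.F............. | b=[1]
append(b, 2): bitmap=FFF............ | b=[1, 0, 2]
create(a): bitmap=FFFF........... | a=[3] b=[1, 0, 2]
unlink(b): bitmap=...F........... | a=[3]
create(b): bitmap=F..F........... | a=[3] b=[0]

bitmap = F..F...........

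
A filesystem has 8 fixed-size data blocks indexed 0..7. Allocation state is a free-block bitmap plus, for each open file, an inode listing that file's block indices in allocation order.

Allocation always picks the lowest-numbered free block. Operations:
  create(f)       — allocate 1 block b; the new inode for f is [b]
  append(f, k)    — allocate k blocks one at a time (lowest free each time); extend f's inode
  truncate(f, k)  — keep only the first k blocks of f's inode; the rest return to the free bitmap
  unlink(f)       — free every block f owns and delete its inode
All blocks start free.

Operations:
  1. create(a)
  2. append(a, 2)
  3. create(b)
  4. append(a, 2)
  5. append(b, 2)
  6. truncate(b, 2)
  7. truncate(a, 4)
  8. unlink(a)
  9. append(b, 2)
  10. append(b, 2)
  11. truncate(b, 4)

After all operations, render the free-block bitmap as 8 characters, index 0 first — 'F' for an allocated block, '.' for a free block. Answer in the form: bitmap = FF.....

bitmap = FF.F..F.

after create(a) → a:[0]  free=[F.......]
after append(a, 2) → a:[0, 1, 2]  free=[FFF.....]
after create(b) → a:[0, 1, 2], b:[3]  free=[FFFF....]
after append(a, 2) → a:[0, 1, 2, 4, 5], b:[3]  free=[FFFFFF..]
after append(b, 2) → a:[0, 1, 2, 4, 5], b:[3, 6, 7]  free=[FFFFFFFF]
after truncate(b, 2) → a:[0, 1, 2, 4, 5], b:[3, 6]  free=[FFFFFFF.]
after truncate(a, 4) → a:[0, 1, 2, 4], b:[3, 6]  free=[FFFFF.F.]
after unlink(a) → b:[3, 6]  free=[...F..F.]
after append(b, 2) → b:[3, 6, 0, 1]  free=[FF.F..F.]
after append(b, 2) → b:[3, 6, 0, 1, 2, 4]  free=[FFFFF.F.]
after truncate(b, 4) → b:[3, 6, 0, 1]  free=[FF.F..F.]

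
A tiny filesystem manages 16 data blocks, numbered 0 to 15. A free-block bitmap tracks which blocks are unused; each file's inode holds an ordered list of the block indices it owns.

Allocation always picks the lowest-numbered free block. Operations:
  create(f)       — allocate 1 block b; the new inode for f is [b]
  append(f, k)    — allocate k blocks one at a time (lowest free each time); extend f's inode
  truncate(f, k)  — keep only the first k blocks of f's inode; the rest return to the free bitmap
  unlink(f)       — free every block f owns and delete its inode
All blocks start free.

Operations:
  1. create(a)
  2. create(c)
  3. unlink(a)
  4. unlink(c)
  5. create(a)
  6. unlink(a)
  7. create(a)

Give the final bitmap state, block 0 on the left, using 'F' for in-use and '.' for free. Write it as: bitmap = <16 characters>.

create(a): bitmap=F............... | a=[0]
create(c): bitmap=FF.............. | a=[0] c=[1]
unlink(a): bitmap=.F.............. | c=[1]
unlink(c): bitmap=................ | 
create(a): bitmap=F............... | a=[0]
unlink(a): bitmap=................ | 
create(a): bitmap=F............... | a=[0]

bitmap = F...............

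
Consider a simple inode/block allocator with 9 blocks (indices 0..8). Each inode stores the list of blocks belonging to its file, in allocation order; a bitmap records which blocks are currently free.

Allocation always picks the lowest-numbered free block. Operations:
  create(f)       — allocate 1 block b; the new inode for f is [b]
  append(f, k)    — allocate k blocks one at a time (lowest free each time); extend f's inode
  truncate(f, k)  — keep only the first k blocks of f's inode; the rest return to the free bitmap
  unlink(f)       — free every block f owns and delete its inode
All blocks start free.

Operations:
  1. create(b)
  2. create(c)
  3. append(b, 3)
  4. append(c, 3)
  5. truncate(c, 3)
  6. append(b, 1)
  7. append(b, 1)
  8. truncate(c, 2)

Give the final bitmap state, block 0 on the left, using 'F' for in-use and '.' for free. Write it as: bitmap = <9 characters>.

bitmap = FFFFFF.FF

create(b): bitmap=F........ | b=[0]
create(c): bitmap=FF....... | b=[0] c=[1]
append(b, 3): bitmap=FFFFF.... | b=[0, 2, 3, 4] c=[1]
append(c, 3): bitmap=FFFFFFFF. | b=[0, 2, 3, 4] c=[1, 5, 6, 7]
truncate(c, 3): bitmap=FFFFFFF.. | b=[0, 2, 3, 4] c=[1, 5, 6]
append(b, 1): bitmap=FFFFFFFF. | b=[0, 2, 3, 4, 7] c=[1, 5, 6]
append(b, 1): bitmap=FFFFFFFFF | b=[0, 2, 3, 4, 7, 8] c=[1, 5, 6]
truncate(c, 2): bitmap=FFFFFF.FF | b=[0, 2, 3, 4, 7, 8] c=[1, 5]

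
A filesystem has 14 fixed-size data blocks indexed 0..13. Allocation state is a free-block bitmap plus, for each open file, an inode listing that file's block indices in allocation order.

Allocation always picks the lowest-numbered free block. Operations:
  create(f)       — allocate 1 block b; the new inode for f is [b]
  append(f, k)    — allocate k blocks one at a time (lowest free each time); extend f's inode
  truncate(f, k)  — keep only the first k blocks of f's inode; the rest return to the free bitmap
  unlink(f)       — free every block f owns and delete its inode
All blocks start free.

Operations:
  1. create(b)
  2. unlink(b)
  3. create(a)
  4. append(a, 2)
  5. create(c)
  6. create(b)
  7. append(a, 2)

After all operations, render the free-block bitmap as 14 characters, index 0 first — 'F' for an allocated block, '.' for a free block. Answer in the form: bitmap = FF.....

bitmap = FFFFFFF.......

after create(b) → b:[0]  free=[F.............]
after unlink(b) →   free=[..............]
after create(a) → a:[0]  free=[F.............]
after append(a, 2) → a:[0, 1, 2]  free=[FFF...........]
after create(c) → a:[0, 1, 2], c:[3]  free=[FFFF..........]
after create(b) → a:[0, 1, 2], b:[4], c:[3]  free=[FFFFF.........]
after append(a, 2) → a:[0, 1, 2, 5, 6], b:[4], c:[3]  free=[FFFFFFF.......]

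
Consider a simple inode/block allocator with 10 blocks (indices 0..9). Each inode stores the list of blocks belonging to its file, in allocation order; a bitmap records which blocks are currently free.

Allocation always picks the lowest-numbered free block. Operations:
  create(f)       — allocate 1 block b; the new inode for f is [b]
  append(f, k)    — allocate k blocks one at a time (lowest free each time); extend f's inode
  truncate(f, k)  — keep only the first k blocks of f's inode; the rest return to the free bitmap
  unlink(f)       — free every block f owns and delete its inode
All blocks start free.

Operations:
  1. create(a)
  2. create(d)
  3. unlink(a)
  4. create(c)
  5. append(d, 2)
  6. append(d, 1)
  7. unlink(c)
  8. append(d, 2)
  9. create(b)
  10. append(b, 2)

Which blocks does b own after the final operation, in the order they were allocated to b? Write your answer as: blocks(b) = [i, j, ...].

blocks(b) = [6, 7, 8]

after create(a) → a:[0]  free=[F.........]
after create(d) → a:[0], d:[1]  free=[FF........]
after unlink(a) → d:[1]  free=[.F........]
after create(c) → c:[0], d:[1]  free=[FF........]
after append(d, 2) → c:[0], d:[1, 2, 3]  free=[FFFF......]
after append(d, 1) → c:[0], d:[1, 2, 3, 4]  free=[FFFFF.....]
after unlink(c) → d:[1, 2, 3, 4]  free=[.FFFF.....]
after append(d, 2) → d:[1, 2, 3, 4, 0, 5]  free=[FFFFFF....]
after create(b) → b:[6], d:[1, 2, 3, 4, 0, 5]  free=[FFFFFFF...]
after append(b, 2) → b:[6, 7, 8], d:[1, 2, 3, 4, 0, 5]  free=[FFFFFFFFF.]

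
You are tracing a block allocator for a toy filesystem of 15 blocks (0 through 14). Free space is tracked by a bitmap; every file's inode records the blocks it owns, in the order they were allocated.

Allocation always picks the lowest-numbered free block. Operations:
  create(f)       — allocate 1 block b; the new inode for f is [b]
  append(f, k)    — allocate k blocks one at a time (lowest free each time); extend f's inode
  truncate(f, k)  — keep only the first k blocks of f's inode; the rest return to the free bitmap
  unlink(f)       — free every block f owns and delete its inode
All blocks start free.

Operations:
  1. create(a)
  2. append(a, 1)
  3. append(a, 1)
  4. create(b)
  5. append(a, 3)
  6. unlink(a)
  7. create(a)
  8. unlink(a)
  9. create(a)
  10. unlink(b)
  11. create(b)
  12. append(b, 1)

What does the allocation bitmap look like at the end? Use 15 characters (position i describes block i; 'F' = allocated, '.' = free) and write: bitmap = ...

after create(a) → a:[0]  free=[F..............]
after append(a, 1) → a:[0, 1]  free=[FF.............]
after append(a, 1) → a:[0, 1, 2]  free=[FFF............]
after create(b) → a:[0, 1, 2], b:[3]  free=[FFFF...........]
after append(a, 3) → a:[0, 1, 2, 4, 5, 6], b:[3]  free=[FFFFFFF........]
after unlink(a) → b:[3]  free=[...F...........]
after create(a) → a:[0], b:[3]  free=[F..F...........]
after unlink(a) → b:[3]  free=[...F...........]
after create(a) → a:[0], b:[3]  free=[F..F...........]
after unlink(b) → a:[0]  free=[F..............]
after create(b) → a:[0], b:[1]  free=[FF.............]
after append(b, 1) → a:[0], b:[1, 2]  free=[FFF............]

bitmap = FFF............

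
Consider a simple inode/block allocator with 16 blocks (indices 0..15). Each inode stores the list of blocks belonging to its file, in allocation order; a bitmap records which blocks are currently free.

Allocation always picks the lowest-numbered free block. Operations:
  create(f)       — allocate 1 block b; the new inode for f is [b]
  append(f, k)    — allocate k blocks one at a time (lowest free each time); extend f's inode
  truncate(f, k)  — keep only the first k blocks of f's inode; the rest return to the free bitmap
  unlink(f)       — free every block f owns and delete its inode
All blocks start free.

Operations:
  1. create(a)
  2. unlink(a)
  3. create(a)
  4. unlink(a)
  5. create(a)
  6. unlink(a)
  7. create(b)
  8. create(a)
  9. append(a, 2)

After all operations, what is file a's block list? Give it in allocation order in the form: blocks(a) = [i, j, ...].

blocks(a) = [1, 2, 3]

[1] create(a) — a=0 (map F...............)
[2] unlink(a) —  (map ................)
[3] create(a) — a=0 (map F...............)
[4] unlink(a) —  (map ................)
[5] create(a) — a=0 (map F...............)
[6] unlink(a) —  (map ................)
[7] create(b) — b=0 (map F...............)
[8] create(a) — a=1 b=0 (map FF..............)
[9] append(a, 2) — a=1,2,3 b=0 (map FFFF............)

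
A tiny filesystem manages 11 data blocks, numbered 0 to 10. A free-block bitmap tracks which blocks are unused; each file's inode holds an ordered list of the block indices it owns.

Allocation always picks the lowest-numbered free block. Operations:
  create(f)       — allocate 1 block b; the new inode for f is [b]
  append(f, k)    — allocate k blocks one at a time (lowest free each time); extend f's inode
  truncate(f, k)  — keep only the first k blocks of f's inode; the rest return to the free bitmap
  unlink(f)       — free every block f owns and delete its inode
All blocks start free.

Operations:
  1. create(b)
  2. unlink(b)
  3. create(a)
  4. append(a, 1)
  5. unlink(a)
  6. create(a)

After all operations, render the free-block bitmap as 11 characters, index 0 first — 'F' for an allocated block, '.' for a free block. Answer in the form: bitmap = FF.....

bitmap = F..........

create(b): bitmap=F.......... | b=[0]
unlink(b): bitmap=........... | 
create(a): bitmap=F.......... | a=[0]
append(a, 1): bitmap=FF......... | a=[0, 1]
unlink(a): bitmap=........... | 
create(a): bitmap=F.......... | a=[0]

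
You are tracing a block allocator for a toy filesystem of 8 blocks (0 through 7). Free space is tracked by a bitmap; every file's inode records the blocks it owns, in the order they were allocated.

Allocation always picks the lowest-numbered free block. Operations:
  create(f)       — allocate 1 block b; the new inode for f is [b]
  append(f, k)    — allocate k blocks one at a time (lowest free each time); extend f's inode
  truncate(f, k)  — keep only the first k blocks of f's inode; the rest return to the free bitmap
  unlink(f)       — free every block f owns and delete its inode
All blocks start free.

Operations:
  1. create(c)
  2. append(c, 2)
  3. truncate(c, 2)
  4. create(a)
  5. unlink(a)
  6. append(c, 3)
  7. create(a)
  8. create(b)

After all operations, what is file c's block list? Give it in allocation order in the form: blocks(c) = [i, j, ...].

create(c): bitmap=F....... | c=[0]
append(c, 2): bitmap=FFF..... | c=[0, 1, 2]
truncate(c, 2): bitmap=FF...... | c=[0, 1]
create(a): bitmap=FFF..... | a=[2] c=[0, 1]
unlink(a): bitmap=FF...... | c=[0, 1]
append(c, 3): bitmap=FFFFF... | c=[0, 1, 2, 3, 4]
create(a): bitmap=FFFFFF.. | a=[5] c=[0, 1, 2, 3, 4]
create(b): bitmap=FFFFFFF. | a=[5] b=[6] c=[0, 1, 2, 3, 4]

blocks(c) = [0, 1, 2, 3, 4]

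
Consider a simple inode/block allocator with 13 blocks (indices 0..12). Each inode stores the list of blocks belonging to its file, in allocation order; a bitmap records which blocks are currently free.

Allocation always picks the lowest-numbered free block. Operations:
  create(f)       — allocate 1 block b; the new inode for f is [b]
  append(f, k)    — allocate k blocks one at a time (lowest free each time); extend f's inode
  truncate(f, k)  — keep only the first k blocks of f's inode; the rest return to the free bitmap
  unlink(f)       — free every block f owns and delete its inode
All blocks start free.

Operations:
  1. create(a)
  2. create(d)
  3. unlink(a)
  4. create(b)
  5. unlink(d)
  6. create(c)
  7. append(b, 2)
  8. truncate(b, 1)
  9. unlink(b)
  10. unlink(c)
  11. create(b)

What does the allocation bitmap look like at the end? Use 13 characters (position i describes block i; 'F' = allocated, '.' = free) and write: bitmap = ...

bitmap = F............

[1] create(a) — a=0 (map F............)
[2] create(d) — a=0 d=1 (map FF...........)
[3] unlink(a) — d=1 (map .F...........)
[4] create(b) — b=0 d=1 (map FF...........)
[5] unlink(d) — b=0 (map F............)
[6] create(c) — b=0 c=1 (map FF...........)
[7] append(b, 2) — b=0,2,3 c=1 (map FFFF.........)
[8] truncate(b, 1) — b=0 c=1 (map FF...........)
[9] unlink(b) — c=1 (map .F...........)
[10] unlink(c) —  (map .............)
[11] create(b) — b=0 (map F............)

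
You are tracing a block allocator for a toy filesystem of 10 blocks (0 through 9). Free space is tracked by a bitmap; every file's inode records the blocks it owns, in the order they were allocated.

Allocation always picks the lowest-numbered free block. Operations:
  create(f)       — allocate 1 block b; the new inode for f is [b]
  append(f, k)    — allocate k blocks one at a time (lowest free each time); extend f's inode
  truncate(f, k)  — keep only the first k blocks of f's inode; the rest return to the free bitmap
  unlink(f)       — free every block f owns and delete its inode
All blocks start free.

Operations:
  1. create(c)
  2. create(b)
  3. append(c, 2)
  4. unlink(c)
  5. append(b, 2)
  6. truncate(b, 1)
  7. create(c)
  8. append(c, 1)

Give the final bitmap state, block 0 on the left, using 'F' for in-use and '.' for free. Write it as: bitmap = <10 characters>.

after create(c) → c:[0]  free=[F.........]
after create(b) → b:[1], c:[0]  free=[FF........]
after append(c, 2) → b:[1], c:[0, 2, 3]  free=[FFFF......]
after unlink(c) → b:[1]  free=[.F........]
after append(b, 2) → b:[1, 0, 2]  free=[FFF.......]
after truncate(b, 1) → b:[1]  free=[.F........]
after create(c) → b:[1], c:[0]  free=[FF........]
after append(c, 1) → b:[1], c:[0, 2]  free=[FFF.......]

bitmap = FFF.......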